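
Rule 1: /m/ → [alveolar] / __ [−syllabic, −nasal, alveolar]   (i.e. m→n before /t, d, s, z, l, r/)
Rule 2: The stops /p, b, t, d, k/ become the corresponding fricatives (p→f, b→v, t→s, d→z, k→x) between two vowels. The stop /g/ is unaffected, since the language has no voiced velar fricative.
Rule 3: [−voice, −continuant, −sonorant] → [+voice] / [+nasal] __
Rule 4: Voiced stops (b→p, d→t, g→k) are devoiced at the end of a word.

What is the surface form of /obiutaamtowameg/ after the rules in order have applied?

Rule 1 (nasal place assimilation): /m/ precedes the alveolar consonant /t/, so it assimilates in place to [n]. /obiutaamtowameg/ → obiutaantowameg.
Rule 2 (intervocalic spirantization): /b/ is a stop between vowels /o/ and /i/, so it spirantizes to the fricative [v]. /t/ is a stop between vowels /u/ and /a/, so it spirantizes to the fricative [s]. /obiutaantowameg/ → oviusaantowameg.
Rule 3 (post-nasal voicing): /t/ is a voiceless stop immediately after the nasal /n/, so it voices to [d]. /oviusaantowameg/ → oviusaandowameg.
Rule 4 (final devoicing): /g/ is a voiced stop in word-final position, so it devoices to [k]. /oviusaandowameg/ → oviusaandowamek.

oviusaandowamek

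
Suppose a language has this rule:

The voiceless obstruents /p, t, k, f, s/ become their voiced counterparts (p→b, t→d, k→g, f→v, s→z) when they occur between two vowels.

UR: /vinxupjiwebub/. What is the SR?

No segment of /vinxupjiwebub/ meets the structural description of the rule, so the form surfaces unchanged.

vinxupjiwebub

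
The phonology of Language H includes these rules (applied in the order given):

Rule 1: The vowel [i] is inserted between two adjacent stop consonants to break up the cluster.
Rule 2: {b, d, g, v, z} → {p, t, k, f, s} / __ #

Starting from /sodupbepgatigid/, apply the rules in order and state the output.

sodupibepigatigit

Rule 1 (stop-cluster i-epenthesis): /p/ and /b/ form a stop–stop cluster, so [i] is inserted between them. /p/ and /g/ form a stop–stop cluster, so [i] is inserted between them. /sodupbepgatigid/ → sodupibepigatigid.
Rule 2 (final devoicing): /d/ is a voiced obstruent in word-final position, so it devoices to [t]. /sodupibepigatigid/ → sodupibepigatigit.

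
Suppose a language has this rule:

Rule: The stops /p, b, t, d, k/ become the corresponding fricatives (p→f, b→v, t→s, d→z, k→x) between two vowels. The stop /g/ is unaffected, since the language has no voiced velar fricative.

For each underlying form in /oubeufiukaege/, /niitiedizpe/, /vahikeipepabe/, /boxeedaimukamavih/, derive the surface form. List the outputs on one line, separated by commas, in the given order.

ouveufiuxaege, niisiezizpe, vahixeifefave, boxeezaimuxamavih

/oubeufiukaege/: /b/ is a stop between vowels /u/ and /e/, so it spirantizes to the fricative [v]. /k/ is a stop between vowels /u/ and /a/, so it spirantizes to the fricative [x]. → [ouveufiuxaege].
/niitiedizpe/: /t/ is a stop between vowels /i/ and /i/, so it spirantizes to the fricative [s]. /d/ is a stop between vowels /e/ and /i/, so it spirantizes to the fricative [z]. → [niisiezizpe].
/vahikeipepabe/: /k/ is a stop between vowels /i/ and /e/, so it spirantizes to the fricative [x]. /p/ is a stop between vowels /i/ and /e/, so it spirantizes to the fricative [f]. /p/ is a stop between vowels /e/ and /a/, so it spirantizes to the fricative [f]. /b/ is a stop between vowels /a/ and /e/, so it spirantizes to the fricative [v]. → [vahixeifefave].
/boxeedaimukamavih/: /d/ is a stop between vowels /e/ and /a/, so it spirantizes to the fricative [z]. /k/ is a stop between vowels /u/ and /a/, so it spirantizes to the fricative [x]. → [boxeezaimuxamavih].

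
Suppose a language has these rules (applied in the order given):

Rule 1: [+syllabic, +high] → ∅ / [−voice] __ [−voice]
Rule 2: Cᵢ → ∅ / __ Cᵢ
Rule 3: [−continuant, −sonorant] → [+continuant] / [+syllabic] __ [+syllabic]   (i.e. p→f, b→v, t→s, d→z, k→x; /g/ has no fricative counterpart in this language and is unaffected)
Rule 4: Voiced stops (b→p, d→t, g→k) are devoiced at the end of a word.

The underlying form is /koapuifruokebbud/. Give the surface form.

Rule 1 (high vowel syncope): no segment meets the environment; /koapuifruokebbud/ is unchanged.
Rule 2 (degemination): /bb/ is a geminate; the first /b/ deletes. /koapuifruokebbud/ → koapuifruokebud.
Rule 3 (intervocalic spirantization): /p/ is a stop between vowels /a/ and /u/, so it spirantizes to the fricative [f]. /k/ is a stop between vowels /o/ and /e/, so it spirantizes to the fricative [x]. /b/ is a stop between vowels /e/ and /u/, so it spirantizes to the fricative [v]. /koapuifruokebud/ → koafuifruoxevud.
Rule 4 (final devoicing): /d/ is a voiced stop in word-final position, so it devoices to [t]. /koafuifruoxevud/ → koafuifruoxevut.

koafuifruoxevut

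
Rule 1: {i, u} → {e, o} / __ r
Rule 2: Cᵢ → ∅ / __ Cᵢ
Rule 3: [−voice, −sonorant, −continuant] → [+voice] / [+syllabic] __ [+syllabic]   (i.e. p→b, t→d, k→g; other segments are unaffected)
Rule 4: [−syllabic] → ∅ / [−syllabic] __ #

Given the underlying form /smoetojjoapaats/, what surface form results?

smoedojoabaat

Rule 1 (pre-rhotic lowering): no segment meets the environment; /smoetojjoapaats/ is unchanged.
Rule 2 (degemination): /jj/ is a geminate; the first /j/ deletes. /smoetojjoapaats/ → smoetojoapaats.
Rule 3 (intervocalic voicing): /t/ is a voiceless stop between vowels /e/ and /o/, so it voices to [d]. /p/ is a voiceless stop between vowels /a/ and /a/, so it voices to [b]. /smoetojoapaats/ → smoedojoabaats.
Rule 4 (final cluster simplification): /s/ is the second consonant of a word-final cluster /ts/, so it deletes. /smoedojoabaats/ → smoedojoabaat.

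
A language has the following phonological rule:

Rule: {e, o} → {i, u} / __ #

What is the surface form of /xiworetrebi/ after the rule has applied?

No segment of /xiworetrebi/ meets the structural description of the rule, so the form surfaces unchanged.

xiworetrebi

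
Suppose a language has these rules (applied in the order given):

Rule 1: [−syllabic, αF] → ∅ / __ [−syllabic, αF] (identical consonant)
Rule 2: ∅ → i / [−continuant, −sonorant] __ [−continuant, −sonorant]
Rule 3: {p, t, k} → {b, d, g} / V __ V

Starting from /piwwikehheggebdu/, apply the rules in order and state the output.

piwigehegebidu

Rule 1 (degemination): /ww/ is a geminate; the first /w/ deletes. /hh/ is a geminate; the first /h/ deletes. /gg/ is a geminate; the first /g/ deletes. /piwwikehheggebdu/ → piwikehegebdu.
Rule 2 (stop-cluster i-epenthesis): /b/ and /d/ form a stop–stop cluster, so [i] is inserted between them. /piwikehegebdu/ → piwikehegebidu.
Rule 3 (intervocalic voicing): /k/ is a voiceless stop between vowels /i/ and /e/, so it voices to [g]. /piwikehegebidu/ → piwigehegebidu.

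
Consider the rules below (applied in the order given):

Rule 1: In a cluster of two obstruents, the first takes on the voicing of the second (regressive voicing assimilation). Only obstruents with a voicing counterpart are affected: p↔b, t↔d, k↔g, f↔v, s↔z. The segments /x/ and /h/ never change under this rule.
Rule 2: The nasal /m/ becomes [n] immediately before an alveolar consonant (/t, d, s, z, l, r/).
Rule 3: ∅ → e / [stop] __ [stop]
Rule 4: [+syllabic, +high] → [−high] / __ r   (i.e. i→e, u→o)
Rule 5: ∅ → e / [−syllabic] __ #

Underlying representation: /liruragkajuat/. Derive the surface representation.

lerorakekajuate

Rule 1 (regressive voicing assimilation): /g/ precedes the voiceless obstruent /k/, so it devoices to [k] by assimilation. /liruragkajuat/ → lirurakkajuat.
Rule 2 (nasal place assimilation): no segment meets the environment; /lirurakkajuat/ is unchanged.
Rule 3 (stop-cluster e-epenthesis): /k/ and /k/ form a stop–stop cluster, so [e] is inserted between them. /lirurakkajuat/ → lirurakekajuat.
Rule 4 (pre-rhotic lowering): /i/ is a high vowel immediately before /r/, so it lowers to [e]. /u/ is a high vowel immediately before /r/, so it lowers to [o]. /lirurakekajuat/ → lerorakekajuat.
Rule 5 (final e-epenthesis): the form ends in the consonant /t/, so [e] is inserted word-finally. /lerorakekajuat/ → lerorakekajuate.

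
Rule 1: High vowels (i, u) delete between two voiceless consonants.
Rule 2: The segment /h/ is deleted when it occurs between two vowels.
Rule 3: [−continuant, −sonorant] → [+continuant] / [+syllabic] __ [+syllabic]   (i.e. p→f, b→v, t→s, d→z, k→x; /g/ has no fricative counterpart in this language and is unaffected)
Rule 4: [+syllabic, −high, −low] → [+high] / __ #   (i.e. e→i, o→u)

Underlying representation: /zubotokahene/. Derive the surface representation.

Rule 1 (high vowel syncope): no segment meets the environment; /zubotokahene/ is unchanged.
Rule 2 (intervocalic h-deletion): /h/ occurs between vowels /a/ and /e/, so it deletes. /zubotokahene/ → zubotokaene.
Rule 3 (intervocalic spirantization): /b/ is a stop between vowels /u/ and /o/, so it spirantizes to the fricative [v]. /t/ is a stop between vowels /o/ and /o/, so it spirantizes to the fricative [s]. /k/ is a stop between vowels /o/ and /a/, so it spirantizes to the fricative [x]. /zubotokaene/ → zuvosoxaene.
Rule 4 (final vowel raising): /e/ is a mid vowel in word-final position, so it raises to [i]. /zuvosoxaene/ → zuvosoxaeni.

zuvosoxaeni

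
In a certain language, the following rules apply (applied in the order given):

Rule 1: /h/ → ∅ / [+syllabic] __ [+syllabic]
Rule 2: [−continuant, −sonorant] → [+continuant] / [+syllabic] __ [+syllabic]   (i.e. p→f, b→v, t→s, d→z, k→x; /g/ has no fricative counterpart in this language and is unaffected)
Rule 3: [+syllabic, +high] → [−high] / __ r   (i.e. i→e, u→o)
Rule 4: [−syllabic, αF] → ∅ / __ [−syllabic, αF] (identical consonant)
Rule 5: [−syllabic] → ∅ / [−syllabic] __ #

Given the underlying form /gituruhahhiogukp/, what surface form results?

gisoruahioguk

Rule 1 (intervocalic h-deletion): /h/ occurs between vowels /u/ and /a/, so it deletes. /gituruhahhiogukp/ → gituruahhiogukp.
Rule 2 (intervocalic spirantization): /t/ is a stop between vowels /i/ and /u/, so it spirantizes to the fricative [s]. /gituruahhiogukp/ → gisuruahhiogukp.
Rule 3 (pre-rhotic lowering): /u/ is a high vowel immediately before /r/, so it lowers to [o]. /gisuruahhiogukp/ → gisoruahhiogukp.
Rule 4 (degemination): /hh/ is a geminate; the first /h/ deletes. /gisoruahhiogukp/ → gisoruahiogukp.
Rule 5 (final cluster simplification): /p/ is the second consonant of a word-final cluster /kp/, so it deletes. /gisoruahiogukp/ → gisoruahioguk.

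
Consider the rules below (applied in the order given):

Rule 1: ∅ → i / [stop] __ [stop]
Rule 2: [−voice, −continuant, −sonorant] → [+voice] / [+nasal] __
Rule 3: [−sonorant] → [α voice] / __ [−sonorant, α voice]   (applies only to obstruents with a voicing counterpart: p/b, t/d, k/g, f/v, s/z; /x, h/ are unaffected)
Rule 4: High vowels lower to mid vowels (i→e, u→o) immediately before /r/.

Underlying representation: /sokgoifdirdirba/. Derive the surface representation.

Rule 1 (stop-cluster i-epenthesis): /k/ and /g/ form a stop–stop cluster, so [i] is inserted between them. /sokgoifdirdirba/ → sokigoifdirdirba.
Rule 2 (post-nasal voicing): no segment meets the environment; /sokigoifdirdirba/ is unchanged.
Rule 3 (regressive voicing assimilation): /f/ precedes the voiced obstruent /d/, so it voices to [v] by assimilation. /sokigoifdirdirba/ → sokigoivdirdirba.
Rule 4 (pre-rhotic lowering): /i/ is a high vowel immediately before /r/, so it lowers to [e]. /i/ is a high vowel immediately before /r/, so it lowers to [e]. /sokigoivdirdirba/ → sokigoivderderba.

sokigoivderderba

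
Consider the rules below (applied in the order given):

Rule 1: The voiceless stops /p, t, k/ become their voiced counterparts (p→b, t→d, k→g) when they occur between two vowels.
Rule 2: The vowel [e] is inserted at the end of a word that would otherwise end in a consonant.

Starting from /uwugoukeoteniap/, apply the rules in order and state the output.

Rule 1 (intervocalic voicing): /k/ is a voiceless stop between vowels /u/ and /e/, so it voices to [g]. /t/ is a voiceless stop between vowels /o/ and /e/, so it voices to [d]. /uwugoukeoteniap/ → uwugougeodeniap.
Rule 2 (final e-epenthesis): the form ends in the consonant /p/, so [e] is inserted word-finally. /uwugougeodeniap/ → uwugougeodeniape.

uwugougeodeniape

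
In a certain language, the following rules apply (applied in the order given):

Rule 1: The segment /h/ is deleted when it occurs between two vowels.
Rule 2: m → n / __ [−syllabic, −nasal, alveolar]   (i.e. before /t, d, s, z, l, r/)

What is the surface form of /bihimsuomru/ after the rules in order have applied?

biinsuonru

Rule 1 (intervocalic h-deletion): /h/ occurs between vowels /i/ and /i/, so it deletes. /bihimsuomru/ → biimsuomru.
Rule 2 (nasal place assimilation): /m/ precedes the alveolar consonant /s/, so it assimilates in place to [n]. /m/ precedes the alveolar consonant /r/, so it assimilates in place to [n]. /biimsuomru/ → biinsuonru.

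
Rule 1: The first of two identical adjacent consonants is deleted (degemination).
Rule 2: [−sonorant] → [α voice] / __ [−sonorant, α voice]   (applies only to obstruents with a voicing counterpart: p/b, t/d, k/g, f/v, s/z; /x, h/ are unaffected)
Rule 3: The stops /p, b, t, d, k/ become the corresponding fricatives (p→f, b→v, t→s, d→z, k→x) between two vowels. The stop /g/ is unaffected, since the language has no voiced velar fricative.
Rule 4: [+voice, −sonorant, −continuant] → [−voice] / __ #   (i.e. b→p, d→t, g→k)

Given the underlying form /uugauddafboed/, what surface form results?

Rule 1 (degemination): /dd/ is a geminate; the first /d/ deletes. /uugauddafboed/ → uugaudafboed.
Rule 2 (regressive voicing assimilation): /f/ precedes the voiced obstruent /b/, so it voices to [v] by assimilation. /uugaudafboed/ → uugaudavboed.
Rule 3 (intervocalic spirantization): /d/ is a stop between vowels /u/ and /a/, so it spirantizes to the fricative [z]. /uugaudavboed/ → uugauzavboed.
Rule 4 (final devoicing): /d/ is a voiced stop in word-final position, so it devoices to [t]. /uugauzavboed/ → uugauzavboet.

uugauzavboet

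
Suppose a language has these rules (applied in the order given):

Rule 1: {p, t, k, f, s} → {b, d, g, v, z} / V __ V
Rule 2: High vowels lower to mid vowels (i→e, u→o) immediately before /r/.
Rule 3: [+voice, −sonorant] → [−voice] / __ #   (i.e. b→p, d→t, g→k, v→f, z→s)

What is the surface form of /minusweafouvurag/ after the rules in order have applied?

minusweavouvorak

Rule 1 (intervocalic voicing): /f/ is a voiceless obstruent between vowels /a/ and /o/, so it voices to [v]. /minusweafouvurag/ → minusweavouvurag.
Rule 2 (pre-rhotic lowering): /u/ is a high vowel immediately before /r/, so it lowers to [o]. /minusweavouvurag/ → minusweavouvorag.
Rule 3 (final devoicing): /g/ is a voiced obstruent in word-final position, so it devoices to [k]. /minusweavouvorag/ → minusweavouvorak.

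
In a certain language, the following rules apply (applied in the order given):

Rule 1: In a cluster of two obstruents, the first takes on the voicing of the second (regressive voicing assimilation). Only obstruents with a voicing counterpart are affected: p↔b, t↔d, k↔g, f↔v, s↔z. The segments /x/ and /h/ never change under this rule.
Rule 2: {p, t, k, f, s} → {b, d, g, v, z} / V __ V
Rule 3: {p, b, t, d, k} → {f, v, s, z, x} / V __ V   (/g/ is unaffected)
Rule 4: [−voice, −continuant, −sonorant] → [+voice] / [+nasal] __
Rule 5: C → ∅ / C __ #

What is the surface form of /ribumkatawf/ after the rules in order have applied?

Rule 1 (regressive voicing assimilation): no segment meets the environment; /ribumkatawf/ is unchanged.
Rule 2 (intervocalic voicing): /t/ is a voiceless obstruent between vowels /a/ and /a/, so it voices to [d]. /ribumkatawf/ → ribumkadawf.
Rule 3 (intervocalic spirantization): /b/ is a stop between vowels /i/ and /u/, so it spirantizes to the fricative [v]. /d/ is a stop between vowels /a/ and /a/, so it spirantizes to the fricative [z]. /ribumkadawf/ → rivumkazawf.
Rule 4 (post-nasal voicing): /k/ is a voiceless stop immediately after the nasal /m/, so it voices to [g]. /rivumkazawf/ → rivumgazawf.
Rule 5 (final cluster simplification): /f/ is the second consonant of a word-final cluster /wf/, so it deletes. /rivumgazawf/ → rivumgazaw.

rivumgazaw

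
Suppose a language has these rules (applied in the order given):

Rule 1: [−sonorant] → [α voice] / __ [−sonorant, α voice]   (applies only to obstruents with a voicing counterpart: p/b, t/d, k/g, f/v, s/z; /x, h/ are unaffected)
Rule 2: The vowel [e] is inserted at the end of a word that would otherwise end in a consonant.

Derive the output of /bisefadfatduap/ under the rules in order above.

bisefatfadduape

Rule 1 (regressive voicing assimilation): /d/ precedes the voiceless obstruent /f/, so it devoices to [t] by assimilation. /t/ precedes the voiced obstruent /d/, so it voices to [d] by assimilation. /bisefadfatduap/ → bisefatfadduap.
Rule 2 (final e-epenthesis): the form ends in the consonant /p/, so [e] is inserted word-finally. /bisefatfadduap/ → bisefatfadduape.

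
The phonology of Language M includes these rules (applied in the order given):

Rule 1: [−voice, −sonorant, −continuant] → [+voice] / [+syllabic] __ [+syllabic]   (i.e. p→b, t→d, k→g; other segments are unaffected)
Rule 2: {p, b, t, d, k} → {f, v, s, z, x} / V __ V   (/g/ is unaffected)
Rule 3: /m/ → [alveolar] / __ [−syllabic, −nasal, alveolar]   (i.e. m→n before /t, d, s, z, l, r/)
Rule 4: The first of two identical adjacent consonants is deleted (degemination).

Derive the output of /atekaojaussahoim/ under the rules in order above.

Rule 1 (intervocalic voicing): /t/ is a voiceless stop between vowels /a/ and /e/, so it voices to [d]. /k/ is a voiceless stop between vowels /e/ and /a/, so it voices to [g]. /atekaojaussahoim/ → adegaojaussahoim.
Rule 2 (intervocalic spirantization): /d/ is a stop between vowels /a/ and /e/, so it spirantizes to the fricative [z]. /adegaojaussahoim/ → azegaojaussahoim.
Rule 3 (nasal place assimilation): no segment meets the environment; /azegaojaussahoim/ is unchanged.
Rule 4 (degemination): /ss/ is a geminate; the first /s/ deletes. /azegaojaussahoim/ → azegaojausahoim.

azegaojausahoim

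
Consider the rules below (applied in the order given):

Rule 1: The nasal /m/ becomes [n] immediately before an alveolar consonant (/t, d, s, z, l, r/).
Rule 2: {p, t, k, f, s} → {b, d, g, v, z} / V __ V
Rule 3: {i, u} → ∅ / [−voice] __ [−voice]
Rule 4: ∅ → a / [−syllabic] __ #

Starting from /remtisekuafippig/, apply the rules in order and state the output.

rentizeguavippiga

Rule 1 (nasal place assimilation): /m/ precedes the alveolar consonant /t/, so it assimilates in place to [n]. /remtisekuafippig/ → rentisekuafippig.
Rule 2 (intervocalic voicing): /s/ is a voiceless obstruent between vowels /i/ and /e/, so it voices to [z]. /k/ is a voiceless obstruent between vowels /e/ and /u/, so it voices to [g]. /f/ is a voiceless obstruent between vowels /a/ and /i/, so it voices to [v]. /rentisekuafippig/ → rentizeguavippig.
Rule 3 (high vowel syncope): no segment meets the environment; /rentizeguavippig/ is unchanged.
Rule 4 (final a-epenthesis): the form ends in the consonant /g/, so [a] is inserted word-finally. /rentizeguavippig/ → rentizeguavippiga.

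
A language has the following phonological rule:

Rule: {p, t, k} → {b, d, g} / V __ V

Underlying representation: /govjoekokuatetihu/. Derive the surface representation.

/k/ is a voiceless stop between vowels /e/ and /o/, so it voices to [g].
/k/ is a voiceless stop between vowels /o/ and /u/, so it voices to [g].
/t/ is a voiceless stop between vowels /a/ and /e/, so it voices to [d].
/t/ is a voiceless stop between vowels /e/ and /i/, so it voices to [d].
Surface form: [govjoegoguadedihu].

govjoegoguadedihu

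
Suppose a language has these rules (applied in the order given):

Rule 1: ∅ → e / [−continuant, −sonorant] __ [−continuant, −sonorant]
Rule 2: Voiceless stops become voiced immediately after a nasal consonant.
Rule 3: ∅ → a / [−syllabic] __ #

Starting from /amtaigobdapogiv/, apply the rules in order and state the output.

amdaigobedapogiva

Rule 1 (stop-cluster e-epenthesis): /b/ and /d/ form a stop–stop cluster, so [e] is inserted between them. /amtaigobdapogiv/ → amtaigobedapogiv.
Rule 2 (post-nasal voicing): /t/ is a voiceless stop immediately after the nasal /m/, so it voices to [d]. /amtaigobedapogiv/ → amdaigobedapogiv.
Rule 3 (final a-epenthesis): the form ends in the consonant /v/, so [a] is inserted word-finally. /amdaigobedapogiv/ → amdaigobedapogiva.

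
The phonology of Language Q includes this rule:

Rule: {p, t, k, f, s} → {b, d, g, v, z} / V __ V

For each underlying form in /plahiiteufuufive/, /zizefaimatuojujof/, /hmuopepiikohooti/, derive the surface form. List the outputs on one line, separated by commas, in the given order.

/plahiiteufuufive/: /t/ is a voiceless obstruent between vowels /i/ and /e/, so it voices to [d]. /f/ is a voiceless obstruent between vowels /u/ and /u/, so it voices to [v]. /f/ is a voiceless obstruent between vowels /u/ and /i/, so it voices to [v]. → [plahiideuvuuvive].
/zizefaimatuojujof/: /f/ is a voiceless obstruent between vowels /e/ and /a/, so it voices to [v]. /t/ is a voiceless obstruent between vowels /a/ and /u/, so it voices to [d]. → [zizevaimaduojujof].
/hmuopepiikohooti/: /p/ is a voiceless obstruent between vowels /o/ and /e/, so it voices to [b]. /p/ is a voiceless obstruent between vowels /e/ and /i/, so it voices to [b]. /k/ is a voiceless obstruent between vowels /i/ and /o/, so it voices to [g]. /t/ is a voiceless obstruent between vowels /o/ and /i/, so it voices to [d]. → [hmuobebiigohoodi].

plahiideuvuuvive, zizevaimaduojujof, hmuobebiigohoodi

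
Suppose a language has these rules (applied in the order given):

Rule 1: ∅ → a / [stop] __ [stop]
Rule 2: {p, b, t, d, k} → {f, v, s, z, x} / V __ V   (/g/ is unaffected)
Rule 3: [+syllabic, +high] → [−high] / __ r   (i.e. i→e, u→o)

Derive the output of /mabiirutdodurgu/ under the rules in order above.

Rule 1 (stop-cluster a-epenthesis): /t/ and /d/ form a stop–stop cluster, so [a] is inserted between them. /mabiirutdodurgu/ → mabiirutadodurgu.
Rule 2 (intervocalic spirantization): /b/ is a stop between vowels /a/ and /i/, so it spirantizes to the fricative [v]. /t/ is a stop between vowels /u/ and /a/, so it spirantizes to the fricative [s]. /d/ is a stop between vowels /a/ and /o/, so it spirantizes to the fricative [z]. /d/ is a stop between vowels /o/ and /u/, so it spirantizes to the fricative [z]. /mabiirutadodurgu/ → maviirusazozurgu.
Rule 3 (pre-rhotic lowering): /i/ is a high vowel immediately before /r/, so it lowers to [e]. /u/ is a high vowel immediately before /r/, so it lowers to [o]. /maviirusazozurgu/ → mavierusazozorgu.

mavierusazozorgu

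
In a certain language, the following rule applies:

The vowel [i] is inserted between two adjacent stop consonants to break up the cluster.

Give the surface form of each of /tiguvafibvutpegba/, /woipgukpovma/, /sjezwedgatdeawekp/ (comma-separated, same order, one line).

tiguvafibvutipegiba, woipigukipovma, sjezwedigatideawekip

/tiguvafibvutpegba/: /t/ and /p/ form a stop–stop cluster, so [i] is inserted between them. /g/ and /b/ form a stop–stop cluster, so [i] is inserted between them. → [tiguvafibvutipegiba].
/woipgukpovma/: /p/ and /g/ form a stop–stop cluster, so [i] is inserted between them. /k/ and /p/ form a stop–stop cluster, so [i] is inserted between them. → [woipigukipovma].
/sjezwedgatdeawekp/: /d/ and /g/ form a stop–stop cluster, so [i] is inserted between them. /t/ and /d/ form a stop–stop cluster, so [i] is inserted between them. /k/ and /p/ form a stop–stop cluster, so [i] is inserted between them. → [sjezwedigatideawekip].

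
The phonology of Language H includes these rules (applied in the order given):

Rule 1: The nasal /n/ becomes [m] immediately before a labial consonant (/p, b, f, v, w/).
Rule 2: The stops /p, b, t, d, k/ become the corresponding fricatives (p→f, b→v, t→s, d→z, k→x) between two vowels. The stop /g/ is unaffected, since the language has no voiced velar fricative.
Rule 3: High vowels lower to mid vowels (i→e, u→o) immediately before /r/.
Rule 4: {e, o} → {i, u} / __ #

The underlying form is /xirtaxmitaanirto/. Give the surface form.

Rule 1 (nasal place assimilation): no segment meets the environment; /xirtaxmitaanirto/ is unchanged.
Rule 2 (intervocalic spirantization): /t/ is a stop between vowels /i/ and /a/, so it spirantizes to the fricative [s]. /xirtaxmitaanirto/ → xirtaxmisaanirto.
Rule 3 (pre-rhotic lowering): /i/ is a high vowel immediately before /r/, so it lowers to [e]. /i/ is a high vowel immediately before /r/, so it lowers to [e]. /xirtaxmisaanirto/ → xertaxmisaanerto.
Rule 4 (final vowel raising): /o/ is a mid vowel in word-final position, so it raises to [u]. /xertaxmisaanerto/ → xertaxmisaanertu.

xertaxmisaanertu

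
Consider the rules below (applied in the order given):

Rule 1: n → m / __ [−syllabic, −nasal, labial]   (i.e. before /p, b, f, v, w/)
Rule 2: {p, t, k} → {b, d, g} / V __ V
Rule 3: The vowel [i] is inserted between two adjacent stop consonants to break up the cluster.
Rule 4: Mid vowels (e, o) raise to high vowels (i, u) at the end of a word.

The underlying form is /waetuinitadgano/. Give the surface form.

waeduinidadiganu

Rule 1 (nasal place assimilation): no segment meets the environment; /waetuinitadgano/ is unchanged.
Rule 2 (intervocalic voicing): /t/ is a voiceless stop between vowels /e/ and /u/, so it voices to [d]. /t/ is a voiceless stop between vowels /i/ and /a/, so it voices to [d]. /waetuinitadgano/ → waeduinidadgano.
Rule 3 (stop-cluster i-epenthesis): /d/ and /g/ form a stop–stop cluster, so [i] is inserted between them. /waeduinidadgano/ → waeduinidadigano.
Rule 4 (final vowel raising): /o/ is a mid vowel in word-final position, so it raises to [u]. /waeduinidadigano/ → waeduinidadiganu.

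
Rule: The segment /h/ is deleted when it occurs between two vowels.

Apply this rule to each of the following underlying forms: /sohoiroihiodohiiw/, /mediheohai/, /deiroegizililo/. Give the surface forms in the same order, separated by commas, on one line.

/sohoiroihiodohiiw/: /h/ occurs between vowels /o/ and /o/, so it deletes. /h/ occurs between vowels /i/ and /i/, so it deletes. /h/ occurs between vowels /o/ and /i/, so it deletes. → [sooiroiiodoiiw].
/mediheohai/: /h/ occurs between vowels /i/ and /e/, so it deletes. /h/ occurs between vowels /o/ and /a/, so it deletes. → [medieoai].
/deiroegizililo/: the rule's environment is not met; surfaces unchanged as [deiroegizililo].

sooiroiiodoiiw, medieoai, deiroegizililo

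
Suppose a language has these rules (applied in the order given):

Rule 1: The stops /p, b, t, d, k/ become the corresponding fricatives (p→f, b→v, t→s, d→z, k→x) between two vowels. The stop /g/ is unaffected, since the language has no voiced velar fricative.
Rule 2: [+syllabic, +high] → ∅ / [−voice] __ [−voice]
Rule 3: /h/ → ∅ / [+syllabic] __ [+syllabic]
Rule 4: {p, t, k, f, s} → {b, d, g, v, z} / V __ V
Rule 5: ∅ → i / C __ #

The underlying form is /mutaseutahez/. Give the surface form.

Rule 1 (intervocalic spirantization): /t/ is a stop between vowels /u/ and /a/, so it spirantizes to the fricative [s]. /t/ is a stop between vowels /u/ and /a/, so it spirantizes to the fricative [s]. /mutaseutahez/ → musaseusahez.
Rule 2 (high vowel syncope): no segment meets the environment; /musaseusahez/ is unchanged.
Rule 3 (intervocalic h-deletion): /h/ occurs between vowels /a/ and /e/, so it deletes. /musaseusahez/ → musaseusaez.
Rule 4 (intervocalic voicing): /s/ is a voiceless obstruent between vowels /u/ and /a/, so it voices to [z]. /s/ is a voiceless obstruent between vowels /a/ and /e/, so it voices to [z]. /s/ is a voiceless obstruent between vowels /u/ and /a/, so it voices to [z]. /musaseusaez/ → muzazeuzaez.
Rule 5 (final i-epenthesis): the form ends in the consonant /z/, so [i] is inserted word-finally. /muzazeuzaez/ → muzazeuzaezi.

muzazeuzaezi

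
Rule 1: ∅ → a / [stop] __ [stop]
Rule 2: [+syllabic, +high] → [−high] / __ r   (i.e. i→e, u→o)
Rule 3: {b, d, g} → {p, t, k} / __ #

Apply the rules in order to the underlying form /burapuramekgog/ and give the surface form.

boraporamekagok

Rule 1 (stop-cluster a-epenthesis): /k/ and /g/ form a stop–stop cluster, so [a] is inserted between them. /burapuramekgog/ → burapuramekagog.
Rule 2 (pre-rhotic lowering): /u/ is a high vowel immediately before /r/, so it lowers to [o]. /u/ is a high vowel immediately before /r/, so it lowers to [o]. /burapuramekagog/ → boraporamekagog.
Rule 3 (final devoicing): /g/ is a voiced stop in word-final position, so it devoices to [k]. /boraporamekagog/ → boraporamekagok.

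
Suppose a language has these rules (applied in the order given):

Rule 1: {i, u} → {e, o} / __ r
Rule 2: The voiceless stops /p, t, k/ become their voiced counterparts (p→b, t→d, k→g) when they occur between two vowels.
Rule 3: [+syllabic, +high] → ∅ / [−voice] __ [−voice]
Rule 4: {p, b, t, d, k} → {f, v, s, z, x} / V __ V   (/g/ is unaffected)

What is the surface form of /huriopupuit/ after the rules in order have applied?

horiovuvuit

Rule 1 (pre-rhotic lowering): /u/ is a high vowel immediately before /r/, so it lowers to [o]. /huriopupuit/ → horiopupuit.
Rule 2 (intervocalic voicing): /p/ is a voiceless stop between vowels /o/ and /u/, so it voices to [b]. /p/ is a voiceless stop between vowels /u/ and /u/, so it voices to [b]. /horiopupuit/ → horiobubuit.
Rule 3 (high vowel syncope): no segment meets the environment; /horiobubuit/ is unchanged.
Rule 4 (intervocalic spirantization): /b/ is a stop between vowels /o/ and /u/, so it spirantizes to the fricative [v]. /b/ is a stop between vowels /u/ and /u/, so it spirantizes to the fricative [v]. /horiobubuit/ → horiovuvuit.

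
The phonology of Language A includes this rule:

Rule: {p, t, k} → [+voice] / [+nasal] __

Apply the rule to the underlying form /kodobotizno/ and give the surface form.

No segment of /kodobotizno/ meets the structural description of the rule, so the form surfaces unchanged.

kodobotizno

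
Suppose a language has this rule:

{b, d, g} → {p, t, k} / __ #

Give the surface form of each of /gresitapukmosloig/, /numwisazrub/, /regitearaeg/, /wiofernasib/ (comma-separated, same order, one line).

gresitapukmosloik, numwisazrup, regitearaek, wiofernasip

/gresitapukmosloig/: /g/ is a voiced stop in word-final position, so it devoices to [k]. → [gresitapukmosloik].
/numwisazrub/: /b/ is a voiced stop in word-final position, so it devoices to [p]. → [numwisazrup].
/regitearaeg/: /g/ is a voiced stop in word-final position, so it devoices to [k]. → [regitearaek].
/wiofernasib/: /b/ is a voiced stop in word-final position, so it devoices to [p]. → [wiofernasip].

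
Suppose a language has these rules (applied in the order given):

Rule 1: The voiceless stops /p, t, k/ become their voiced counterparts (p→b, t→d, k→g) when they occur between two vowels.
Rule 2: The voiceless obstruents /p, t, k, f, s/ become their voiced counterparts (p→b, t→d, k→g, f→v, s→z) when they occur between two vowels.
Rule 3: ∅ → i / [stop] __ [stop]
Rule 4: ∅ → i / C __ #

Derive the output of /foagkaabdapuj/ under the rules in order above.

Rule 1 (intervocalic voicing): /p/ is a voiceless stop between vowels /a/ and /u/, so it voices to [b]. /foagkaabdapuj/ → foagkaabdabuj.
Rule 2 (intervocalic voicing): no segment meets the environment; /foagkaabdabuj/ is unchanged.
Rule 3 (stop-cluster i-epenthesis): /g/ and /k/ form a stop–stop cluster, so [i] is inserted between them. /b/ and /d/ form a stop–stop cluster, so [i] is inserted between them. /foagkaabdabuj/ → foagikaabidabuj.
Rule 4 (final i-epenthesis): the form ends in the consonant /j/, so [i] is inserted word-finally. /foagikaabidabuj/ → foagikaabidabuji.

foagikaabidabuji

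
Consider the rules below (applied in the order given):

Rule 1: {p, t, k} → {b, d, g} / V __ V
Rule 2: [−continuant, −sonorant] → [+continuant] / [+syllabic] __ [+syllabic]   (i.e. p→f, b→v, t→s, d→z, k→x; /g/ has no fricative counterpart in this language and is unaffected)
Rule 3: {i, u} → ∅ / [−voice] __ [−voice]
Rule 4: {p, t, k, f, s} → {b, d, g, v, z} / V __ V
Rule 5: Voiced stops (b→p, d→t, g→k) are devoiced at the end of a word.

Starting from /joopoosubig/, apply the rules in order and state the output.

Rule 1 (intervocalic voicing): /p/ is a voiceless stop between vowels /o/ and /o/, so it voices to [b]. /joopoosubig/ → jooboosubig.
Rule 2 (intervocalic spirantization): /b/ is a stop between vowels /o/ and /o/, so it spirantizes to the fricative [v]. /b/ is a stop between vowels /u/ and /i/, so it spirantizes to the fricative [v]. /jooboosubig/ → joovoosuvig.
Rule 3 (high vowel syncope): no segment meets the environment; /joovoosuvig/ is unchanged.
Rule 4 (intervocalic voicing): /s/ is a voiceless obstruent between vowels /o/ and /u/, so it voices to [z]. /joovoosuvig/ → joovoozuvig.
Rule 5 (final devoicing): /g/ is a voiced stop in word-final position, so it devoices to [k]. /joovoozuvig/ → joovoozuvik.

joovoozuvik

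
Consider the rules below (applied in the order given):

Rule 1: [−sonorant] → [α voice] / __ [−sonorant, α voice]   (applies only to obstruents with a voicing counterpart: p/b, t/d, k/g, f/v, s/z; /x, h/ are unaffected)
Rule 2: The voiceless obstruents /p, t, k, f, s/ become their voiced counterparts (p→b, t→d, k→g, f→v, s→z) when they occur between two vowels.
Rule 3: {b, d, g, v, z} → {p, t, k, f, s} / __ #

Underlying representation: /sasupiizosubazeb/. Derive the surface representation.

sazubiizozubazep

Rule 1 (regressive voicing assimilation): no segment meets the environment; /sasupiizosubazeb/ is unchanged.
Rule 2 (intervocalic voicing): /s/ is a voiceless obstruent between vowels /a/ and /u/, so it voices to [z]. /p/ is a voiceless obstruent between vowels /u/ and /i/, so it voices to [b]. /s/ is a voiceless obstruent between vowels /o/ and /u/, so it voices to [z]. /sasupiizosubazeb/ → sazubiizozubazeb.
Rule 3 (final devoicing): /b/ is a voiced obstruent in word-final position, so it devoices to [p]. /sazubiizozubazeb/ → sazubiizozubazep.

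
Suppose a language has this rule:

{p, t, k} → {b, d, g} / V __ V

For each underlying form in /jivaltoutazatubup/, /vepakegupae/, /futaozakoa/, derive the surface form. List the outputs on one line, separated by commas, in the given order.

jivaltoudazadubup, vebagegubae, fudaozagoa

/jivaltoutazatubup/: /t/ is a voiceless stop between vowels /u/ and /a/, so it voices to [d]. /t/ is a voiceless stop between vowels /a/ and /u/, so it voices to [d]. → [jivaltoudazadubup].
/vepakegupae/: /p/ is a voiceless stop between vowels /e/ and /a/, so it voices to [b]. /k/ is a voiceless stop between vowels /a/ and /e/, so it voices to [g]. /p/ is a voiceless stop between vowels /u/ and /a/, so it voices to [b]. → [vebagegubae].
/futaozakoa/: /t/ is a voiceless stop between vowels /u/ and /a/, so it voices to [d]. /k/ is a voiceless stop between vowels /a/ and /o/, so it voices to [g]. → [fudaozagoa].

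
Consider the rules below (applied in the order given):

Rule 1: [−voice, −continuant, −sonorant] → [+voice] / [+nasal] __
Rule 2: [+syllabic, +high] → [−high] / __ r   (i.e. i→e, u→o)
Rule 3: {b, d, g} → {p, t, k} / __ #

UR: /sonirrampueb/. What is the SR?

sonerrambuep

Rule 1 (post-nasal voicing): /p/ is a voiceless stop immediately after the nasal /m/, so it voices to [b]. /sonirrampueb/ → sonirrambueb.
Rule 2 (pre-rhotic lowering): /i/ is a high vowel immediately before /r/, so it lowers to [e]. /sonirrambueb/ → sonerrambueb.
Rule 3 (final devoicing): /b/ is a voiced stop in word-final position, so it devoices to [p]. /sonerrambueb/ → sonerrambuep.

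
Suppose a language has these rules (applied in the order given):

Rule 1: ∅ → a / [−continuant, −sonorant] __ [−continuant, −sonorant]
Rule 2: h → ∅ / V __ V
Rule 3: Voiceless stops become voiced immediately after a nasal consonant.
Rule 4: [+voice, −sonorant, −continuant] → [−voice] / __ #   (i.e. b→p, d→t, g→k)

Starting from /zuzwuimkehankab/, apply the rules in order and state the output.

zuzwuimgeangap

Rule 1 (stop-cluster a-epenthesis): no segment meets the environment; /zuzwuimkehankab/ is unchanged.
Rule 2 (intervocalic h-deletion): /h/ occurs between vowels /e/ and /a/, so it deletes. /zuzwuimkehankab/ → zuzwuimkeankab.
Rule 3 (post-nasal voicing): /k/ is a voiceless stop immediately after the nasal /m/, so it voices to [g]. /k/ is a voiceless stop immediately after the nasal /n/, so it voices to [g]. /zuzwuimkeankab/ → zuzwuimgeangab.
Rule 4 (final devoicing): /b/ is a voiced stop in word-final position, so it devoices to [p]. /zuzwuimgeangab/ → zuzwuimgeangap.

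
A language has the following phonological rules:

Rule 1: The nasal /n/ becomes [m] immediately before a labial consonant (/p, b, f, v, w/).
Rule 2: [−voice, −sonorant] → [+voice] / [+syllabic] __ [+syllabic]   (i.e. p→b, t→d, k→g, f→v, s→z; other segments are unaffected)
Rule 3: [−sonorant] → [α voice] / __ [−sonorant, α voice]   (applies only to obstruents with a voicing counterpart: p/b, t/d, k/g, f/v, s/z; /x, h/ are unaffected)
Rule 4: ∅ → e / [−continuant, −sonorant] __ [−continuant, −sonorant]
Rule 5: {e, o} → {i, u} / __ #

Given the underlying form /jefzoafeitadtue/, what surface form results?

jevzoaveidatetui

Rule 1 (nasal place assimilation): no segment meets the environment; /jefzoafeitadtue/ is unchanged.
Rule 2 (intervocalic voicing): /f/ is a voiceless obstruent between vowels /a/ and /e/, so it voices to [v]. /t/ is a voiceless obstruent between vowels /i/ and /a/, so it voices to [d]. /jefzoafeitadtue/ → jefzoaveidadtue.
Rule 3 (regressive voicing assimilation): /f/ precedes the voiced obstruent /z/, so it voices to [v] by assimilation. /d/ precedes the voiceless obstruent /t/, so it devoices to [t] by assimilation. /jefzoaveidadtue/ → jevzoaveidattue.
Rule 4 (stop-cluster e-epenthesis): /t/ and /t/ form a stop–stop cluster, so [e] is inserted between them. /jevzoaveidattue/ → jevzoaveidatetue.
Rule 5 (final vowel raising): /e/ is a mid vowel in word-final position, so it raises to [i]. /jevzoaveidatetue/ → jevzoaveidatetui.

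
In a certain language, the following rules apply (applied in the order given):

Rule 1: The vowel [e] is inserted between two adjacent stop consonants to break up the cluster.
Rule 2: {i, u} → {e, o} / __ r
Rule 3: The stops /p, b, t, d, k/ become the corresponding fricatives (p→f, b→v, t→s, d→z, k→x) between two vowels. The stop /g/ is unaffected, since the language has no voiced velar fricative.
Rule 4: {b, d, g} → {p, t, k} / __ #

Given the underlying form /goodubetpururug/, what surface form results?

goozuvesefororuk

Rule 1 (stop-cluster e-epenthesis): /t/ and /p/ form a stop–stop cluster, so [e] is inserted between them. /goodubetpururug/ → goodubetepururug.
Rule 2 (pre-rhotic lowering): /u/ is a high vowel immediately before /r/, so it lowers to [o]. /u/ is a high vowel immediately before /r/, so it lowers to [o]. /goodubetepururug/ → goodubetepororug.
Rule 3 (intervocalic spirantization): /d/ is a stop between vowels /o/ and /u/, so it spirantizes to the fricative [z]. /b/ is a stop between vowels /u/ and /e/, so it spirantizes to the fricative [v]. /t/ is a stop between vowels /e/ and /e/, so it spirantizes to the fricative [s]. /p/ is a stop between vowels /e/ and /o/, so it spirantizes to the fricative [f]. /goodubetepororug/ → goozuvesefororug.
Rule 4 (final devoicing): /g/ is a voiced stop in word-final position, so it devoices to [k]. /goozuvesefororug/ → goozuvesefororuk.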